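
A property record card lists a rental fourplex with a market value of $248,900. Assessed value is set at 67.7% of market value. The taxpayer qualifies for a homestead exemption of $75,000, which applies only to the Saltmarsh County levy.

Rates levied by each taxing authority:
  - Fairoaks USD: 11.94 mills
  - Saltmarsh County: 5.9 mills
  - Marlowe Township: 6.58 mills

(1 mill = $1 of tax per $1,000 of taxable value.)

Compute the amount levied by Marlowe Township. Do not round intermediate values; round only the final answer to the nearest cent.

Assessed value = $248,900 × 0.677 = $168,505.3
Marlowe Township taxable value = $168,505.3 (exemption does not apply)
Marlowe Township levy = $168,505.3 × 0.00658 = $1,108.764874

$1,108.76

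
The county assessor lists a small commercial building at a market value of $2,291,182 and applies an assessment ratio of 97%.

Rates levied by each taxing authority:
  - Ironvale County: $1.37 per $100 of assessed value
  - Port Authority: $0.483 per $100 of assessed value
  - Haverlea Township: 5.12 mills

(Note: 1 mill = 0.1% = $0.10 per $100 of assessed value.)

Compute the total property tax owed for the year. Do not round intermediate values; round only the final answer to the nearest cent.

$52,560.86

Assessed value = $2,291,182 × 0.97 = $2,222,446.54
Ironvale County: $2,222,446.54 × 0.0137 = $30,447.517598
Port Authority: $2,222,446.54 × 0.00483 = $10,734.4167882
Haverlea Township: $2,222,446.54 × 0.00512 = $11,378.9262848
Total = $52,560.860671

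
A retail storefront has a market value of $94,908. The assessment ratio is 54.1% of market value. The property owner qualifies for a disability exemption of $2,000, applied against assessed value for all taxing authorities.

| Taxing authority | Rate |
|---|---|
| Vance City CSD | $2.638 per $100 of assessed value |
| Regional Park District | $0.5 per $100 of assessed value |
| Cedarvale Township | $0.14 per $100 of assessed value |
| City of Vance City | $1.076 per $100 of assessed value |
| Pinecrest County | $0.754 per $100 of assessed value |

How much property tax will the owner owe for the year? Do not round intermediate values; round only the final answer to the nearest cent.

$2,520.55

Assessed value = $94,908 × 0.541 = $51,345.228
Taxable value = $51,345.228 − $2,000 = $49,345.228
Vance City CSD: $49,345.228 × 0.02638 = $1,301.72711464
Regional Park District: $49,345.228 × 0.005 = $246.72614
Cedarvale Township: $49,345.228 × 0.0014 = $69.0833192
City of Vance City: $49,345.228 × 0.01076 = $530.95465328
Pinecrest County: $49,345.228 × 0.00754 = $372.06301912
Total = $1,301.72711464 + $246.72614 + $69.0833192 + $530.95465328 + $372.06301912 = $2,520.55424624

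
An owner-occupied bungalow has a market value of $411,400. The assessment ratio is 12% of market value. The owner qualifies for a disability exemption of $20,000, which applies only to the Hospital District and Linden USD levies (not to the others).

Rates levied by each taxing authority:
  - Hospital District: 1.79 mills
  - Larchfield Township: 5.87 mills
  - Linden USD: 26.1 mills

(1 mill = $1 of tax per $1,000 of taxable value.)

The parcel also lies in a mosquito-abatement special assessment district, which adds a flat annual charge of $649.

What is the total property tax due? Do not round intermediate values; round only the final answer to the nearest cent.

$1,757.86

Assessed value = $411,400 × 0.12 = $49,368
Hospital District: ($49,368 − $20,000) × 0.00179 = $29,368 × 0.00179 = $52.56872
Larchfield Township: $49,368 × 0.00587 = $289.79016
Linden USD: ($49,368 − $20,000) × 0.0261 = $29,368 × 0.0261 = $766.5048
Levies subtotal = $1,108.86368
Total = $1,108.86368 + $649 = $1,757.86368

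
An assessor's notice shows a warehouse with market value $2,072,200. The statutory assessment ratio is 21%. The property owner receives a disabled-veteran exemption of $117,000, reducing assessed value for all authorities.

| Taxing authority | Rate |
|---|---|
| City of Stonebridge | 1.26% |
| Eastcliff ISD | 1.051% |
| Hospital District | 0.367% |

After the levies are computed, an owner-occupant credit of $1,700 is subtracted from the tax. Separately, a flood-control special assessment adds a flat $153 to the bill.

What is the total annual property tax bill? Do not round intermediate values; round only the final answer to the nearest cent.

$6,973.38

Assessed value = $2,072,200 × 0.21 = $435,162
Taxable value = $435,162 − $117,000 = $318,162
City of Stonebridge: $318,162 × 0.0126 = $4,008.8412
Eastcliff ISD: $318,162 × 0.01051 = $3,343.88262
Hospital District: $318,162 × 0.00367 = $1,167.65454
Levies subtotal = $8,520.37836
After credit = $8,520.37836 − $1,700 = $6,820.37836
Total = $6,820.37836 + $153 = $6,973.37836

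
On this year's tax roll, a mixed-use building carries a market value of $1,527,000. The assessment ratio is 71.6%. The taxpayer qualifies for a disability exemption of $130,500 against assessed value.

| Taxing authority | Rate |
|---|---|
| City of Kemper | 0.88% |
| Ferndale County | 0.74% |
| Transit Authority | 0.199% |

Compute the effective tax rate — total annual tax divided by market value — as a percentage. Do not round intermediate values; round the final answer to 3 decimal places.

1.147%

Assessed value = $1,527,000 × 0.716 = $1,093,332
Taxable value = $1,093,332 − $130,500 = $962,832
City of Kemper: $962,832 × 0.0088 = $8,472.9216
Ferndale County: $962,832 × 0.0074 = $7,124.9568
Transit Authority: $962,832 × 0.00199 = $1,916.03568
Total tax = $17,513.91408
Effective rate = $17,513.91408 ÷ $1,527,000 = 1.147% of market value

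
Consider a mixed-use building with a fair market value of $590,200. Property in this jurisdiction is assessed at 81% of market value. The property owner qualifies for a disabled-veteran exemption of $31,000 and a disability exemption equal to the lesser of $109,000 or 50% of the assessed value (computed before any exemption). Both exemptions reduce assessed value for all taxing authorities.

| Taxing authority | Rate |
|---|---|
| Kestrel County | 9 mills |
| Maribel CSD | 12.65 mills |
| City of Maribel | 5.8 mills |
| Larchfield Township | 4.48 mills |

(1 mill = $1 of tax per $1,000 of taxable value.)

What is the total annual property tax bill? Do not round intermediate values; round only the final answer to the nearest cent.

$10,794.32

Assessed value = $590,200 × 0.81 = $478,062
Disability exemption = min($109,000, 50% × $478,062) = min($109,000, $239,031) = $109,000 (dollar cap binds)
Taxable value = $478,062 − $31,000 − $109,000 = $338,062
Kestrel County: $338,062 × 0.009 = $3,042.558
Maribel CSD: $338,062 × 0.01265 = $4,276.4843
City of Maribel: $338,062 × 0.0058 = $1,960.7596
Larchfield Township: $338,062 × 0.00448 = $1,514.51776
Total = $10,794.31966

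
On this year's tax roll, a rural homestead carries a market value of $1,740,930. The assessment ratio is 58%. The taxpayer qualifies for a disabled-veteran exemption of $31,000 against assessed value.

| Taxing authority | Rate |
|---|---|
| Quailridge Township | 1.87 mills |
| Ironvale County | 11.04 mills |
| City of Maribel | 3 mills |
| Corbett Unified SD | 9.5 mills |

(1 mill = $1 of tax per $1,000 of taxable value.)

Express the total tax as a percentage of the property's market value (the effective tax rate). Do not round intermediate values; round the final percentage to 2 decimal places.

Assessed value = $1,740,930 × 0.58 = $1,009,739.4
Taxable value = $1,009,739.4 − $31,000 = $978,739.4
Quailridge Township: $978,739.4 × 0.00187 = $1,830.242678
Ironvale County: $978,739.4 × 0.01104 = $10,805.282976
City of Maribel: $978,739.4 × 0.003 = $2,936.2182
Corbett Unified SD: $978,739.4 × 0.0095 = $9,298.0243
Total tax = $24,869.768154
Effective rate = $24,869.768154 ÷ $1,740,930 = 1.43% of market value

1.43%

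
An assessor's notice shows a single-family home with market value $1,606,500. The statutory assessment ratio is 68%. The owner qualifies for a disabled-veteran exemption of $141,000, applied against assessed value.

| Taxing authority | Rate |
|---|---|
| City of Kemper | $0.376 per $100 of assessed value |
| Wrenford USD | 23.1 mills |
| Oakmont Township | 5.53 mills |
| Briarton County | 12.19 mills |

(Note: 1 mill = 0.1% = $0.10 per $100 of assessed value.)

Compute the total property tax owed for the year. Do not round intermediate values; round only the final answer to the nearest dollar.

$42,414

Assessed value = $1,606,500 × 0.68 = $1,092,420
Taxable value = $1,092,420 − $141,000 = $951,420
City of Kemper: $951,420 × 0.00376 = $3,577.3392
Wrenford USD: $951,420 × 0.0231 = $21,977.802
Oakmont Township: $951,420 × 0.00553 = $5,261.3526
Briarton County: $951,420 × 0.01219 = $11,597.8098
Total = $42,414.3036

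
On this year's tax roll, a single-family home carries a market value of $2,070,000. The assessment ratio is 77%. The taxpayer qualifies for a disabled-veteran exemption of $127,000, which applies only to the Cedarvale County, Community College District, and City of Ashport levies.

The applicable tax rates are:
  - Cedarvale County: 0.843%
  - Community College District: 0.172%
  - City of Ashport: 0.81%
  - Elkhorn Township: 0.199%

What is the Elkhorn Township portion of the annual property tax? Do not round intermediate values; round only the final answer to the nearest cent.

Assessed value = $2,070,000 × 0.77 = $1,593,900
Elkhorn Township taxable value = $1,593,900 (exemption does not apply)
Elkhorn Township levy = $1,593,900 × 0.00199 = $3,171.861

$3,171.86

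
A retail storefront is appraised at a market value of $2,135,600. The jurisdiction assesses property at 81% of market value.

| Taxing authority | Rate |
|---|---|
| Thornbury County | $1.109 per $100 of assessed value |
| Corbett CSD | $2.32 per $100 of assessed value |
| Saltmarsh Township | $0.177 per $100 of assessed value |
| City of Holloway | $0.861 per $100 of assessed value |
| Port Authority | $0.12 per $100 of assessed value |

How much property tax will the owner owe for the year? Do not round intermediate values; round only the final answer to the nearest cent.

Assessed value = $2,135,600 × 0.81 = $1,729,836
Thornbury County: $1,729,836 × 0.01109 = $19,183.88124
Corbett CSD: $1,729,836 × 0.0232 = $40,132.1952
Saltmarsh Township: $1,729,836 × 0.00177 = $3,061.80972
City of Holloway: $1,729,836 × 0.00861 = $14,893.88796
Port Authority: $1,729,836 × 0.0012 = $2,075.8032
Total = $19,183.88124 + $40,132.1952 + $3,061.80972 + $14,893.88796 + $2,075.8032 = $79,347.57732

$79,347.58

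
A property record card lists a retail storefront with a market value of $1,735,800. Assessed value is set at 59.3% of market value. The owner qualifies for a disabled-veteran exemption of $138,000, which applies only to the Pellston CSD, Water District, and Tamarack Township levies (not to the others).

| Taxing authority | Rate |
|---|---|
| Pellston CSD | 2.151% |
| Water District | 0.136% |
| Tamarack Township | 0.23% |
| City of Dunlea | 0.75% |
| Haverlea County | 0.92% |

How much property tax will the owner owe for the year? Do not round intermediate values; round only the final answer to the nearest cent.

$39,624.56

Assessed value = $1,735,800 × 0.593 = $1,029,329.4
Pellston CSD: ($1,029,329.4 − $138,000) × 0.02151 = $891,329.4 × 0.02151 = $19,172.495394
Water District: ($1,029,329.4 − $138,000) × 0.00136 = $891,329.4 × 0.00136 = $1,212.207984
Tamarack Township: ($1,029,329.4 − $138,000) × 0.0023 = $891,329.4 × 0.0023 = $2,050.05762
City of Dunlea: $1,029,329.4 × 0.0075 = $7,719.9705
Haverlea County: $1,029,329.4 × 0.0092 = $9,469.83048
Total = $39,624.561978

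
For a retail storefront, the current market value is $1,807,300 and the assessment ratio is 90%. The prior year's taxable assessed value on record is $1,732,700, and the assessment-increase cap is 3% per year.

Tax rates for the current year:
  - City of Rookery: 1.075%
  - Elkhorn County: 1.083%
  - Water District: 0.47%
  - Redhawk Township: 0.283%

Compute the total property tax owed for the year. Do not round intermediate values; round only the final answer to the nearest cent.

$47,349.45

Uncapped assessed value = $1,807,300 × 0.9 = $1,626,570
Cap limit = $1,732,700 × 1.03 = $1,784,681
Taxable assessed value = min($1,626,570, $1,784,681) = $1,626,570 (cap does not bind)
City of Rookery: $1,626,570 × 0.01075 = $17,485.6275
Elkhorn County: $1,626,570 × 0.01083 = $17,615.7531
Water District: $1,626,570 × 0.0047 = $7,644.879
Redhawk Township: $1,626,570 × 0.00283 = $4,603.1931
Total = $47,349.4527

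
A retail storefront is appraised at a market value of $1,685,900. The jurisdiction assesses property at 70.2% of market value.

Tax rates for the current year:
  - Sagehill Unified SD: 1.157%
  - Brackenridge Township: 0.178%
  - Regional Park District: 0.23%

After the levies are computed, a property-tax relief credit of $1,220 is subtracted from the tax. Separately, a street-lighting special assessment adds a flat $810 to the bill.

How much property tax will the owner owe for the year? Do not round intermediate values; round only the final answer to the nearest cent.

Assessed value = $1,685,900 × 0.702 = $1,183,501.8
Sagehill Unified SD: $1,183,501.8 × 0.01157 = $13,693.115826
Brackenridge Township: $1,183,501.8 × 0.00178 = $2,106.633204
Regional Park District: $1,183,501.8 × 0.0023 = $2,722.05414
Levies subtotal = $18,521.80317
After credit = $18,521.80317 − $1,220 = $17,301.80317
Total = $17,301.80317 + $810 = $18,111.80317

$18,111.80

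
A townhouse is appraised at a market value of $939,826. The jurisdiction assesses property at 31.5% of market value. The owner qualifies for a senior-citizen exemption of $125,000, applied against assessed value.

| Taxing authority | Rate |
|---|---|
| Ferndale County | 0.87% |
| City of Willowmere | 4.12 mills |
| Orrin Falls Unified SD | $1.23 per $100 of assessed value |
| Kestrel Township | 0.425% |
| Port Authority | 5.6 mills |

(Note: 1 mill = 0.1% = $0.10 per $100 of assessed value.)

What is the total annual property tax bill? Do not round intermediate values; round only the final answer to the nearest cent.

Assessed value = $939,826 × 0.315 = $296,045.19
Taxable value = $296,045.19 − $125,000 = $171,045.19
Ferndale County: $171,045.19 × 0.0087 = $1,488.093153
City of Willowmere: $171,045.19 × 0.00412 = $704.7061828
Orrin Falls Unified SD: $171,045.19 × 0.0123 = $2,103.855837
Kestrel Township: $171,045.19 × 0.00425 = $726.9420575
Port Authority: $171,045.19 × 0.0056 = $957.853064
Total = $5,981.4502943

$5,981.45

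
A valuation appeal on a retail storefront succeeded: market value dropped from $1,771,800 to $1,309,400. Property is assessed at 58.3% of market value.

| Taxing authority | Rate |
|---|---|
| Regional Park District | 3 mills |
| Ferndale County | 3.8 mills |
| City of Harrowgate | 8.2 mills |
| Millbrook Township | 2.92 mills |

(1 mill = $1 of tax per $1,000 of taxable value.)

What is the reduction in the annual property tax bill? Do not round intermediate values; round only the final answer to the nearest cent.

$4,830.86

Old assessed value = $1,771,800 × 0.583 = $1,032,959.4
New assessed value = $1,309,400 × 0.583 = $763,380.2
Combined rate = 0.003 + 0.0038 + 0.0082 + 0.00292 = 0.01792
Old tax = $1,032,959.4 × 0.01792 = $18,510.632448
New tax = $763,380.2 × 0.01792 = $13,679.773184
Reduction = $18,510.632448 − $13,679.773184 = $4,830.859264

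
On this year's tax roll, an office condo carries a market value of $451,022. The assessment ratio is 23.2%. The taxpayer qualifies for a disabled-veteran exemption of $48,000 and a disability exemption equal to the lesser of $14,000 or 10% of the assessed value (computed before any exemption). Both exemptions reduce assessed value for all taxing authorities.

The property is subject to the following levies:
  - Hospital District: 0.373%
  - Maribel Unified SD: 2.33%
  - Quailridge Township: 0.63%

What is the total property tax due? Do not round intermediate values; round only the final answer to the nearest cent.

$1,538.96

Assessed value = $451,022 × 0.232 = $104,637.104
Disability exemption = min($14,000, 10% × $104,637.104) = min($14,000, $10,463.7104) = $10,463.7104 (percentage binds)
Taxable value = $104,637.104 − $48,000 − $10,463.7104 = $46,173.3936
Hospital District: $46,173.3936 × 0.00373 = $172.226758128
Maribel Unified SD: $46,173.3936 × 0.0233 = $1,075.84007088
Quailridge Township: $46,173.3936 × 0.0063 = $290.89237968
Total = $1,538.959208688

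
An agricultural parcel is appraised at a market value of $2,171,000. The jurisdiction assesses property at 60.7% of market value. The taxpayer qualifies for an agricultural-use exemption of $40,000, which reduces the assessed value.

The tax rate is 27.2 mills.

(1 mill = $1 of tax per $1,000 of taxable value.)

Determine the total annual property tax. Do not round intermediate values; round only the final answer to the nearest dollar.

Assessed value = $2,171,000 × 0.607 = $1,317,797
Taxable value = $1,317,797 − $40,000 = $1,277,797
Tax = $1,277,797 × 0.0272 = $34,756.0784

$34,756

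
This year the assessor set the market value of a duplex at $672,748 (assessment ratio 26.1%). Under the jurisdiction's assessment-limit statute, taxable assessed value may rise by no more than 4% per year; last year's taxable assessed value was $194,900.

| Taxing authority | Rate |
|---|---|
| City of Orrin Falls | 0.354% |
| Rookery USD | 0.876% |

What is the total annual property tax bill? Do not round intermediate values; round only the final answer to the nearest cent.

Uncapped assessed value = $672,748 × 0.261 = $175,587.228
Cap limit = $194,900 × 1.04 = $202,696
Taxable assessed value = min($175,587.228, $202,696) = $175,587.228 (cap does not bind)
City of Orrin Falls: $175,587.228 × 0.00354 = $621.57878712
Rookery USD: $175,587.228 × 0.00876 = $1,538.14411728
Total = $2,159.7229044

$2,159.72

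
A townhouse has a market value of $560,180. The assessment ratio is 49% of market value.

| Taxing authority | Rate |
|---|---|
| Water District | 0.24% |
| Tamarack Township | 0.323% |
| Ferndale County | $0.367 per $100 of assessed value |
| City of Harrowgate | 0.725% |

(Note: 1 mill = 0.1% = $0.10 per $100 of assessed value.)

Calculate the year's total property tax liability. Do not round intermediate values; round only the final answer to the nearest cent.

Assessed value = $560,180 × 0.49 = $274,488.2
Water District: $274,488.2 × 0.0024 = $658.77168
Tamarack Township: $274,488.2 × 0.00323 = $886.596886
Ferndale County: $274,488.2 × 0.00367 = $1,007.371694
City of Harrowgate: $274,488.2 × 0.00725 = $1,990.03945
Total = $4,542.77971

$4,542.78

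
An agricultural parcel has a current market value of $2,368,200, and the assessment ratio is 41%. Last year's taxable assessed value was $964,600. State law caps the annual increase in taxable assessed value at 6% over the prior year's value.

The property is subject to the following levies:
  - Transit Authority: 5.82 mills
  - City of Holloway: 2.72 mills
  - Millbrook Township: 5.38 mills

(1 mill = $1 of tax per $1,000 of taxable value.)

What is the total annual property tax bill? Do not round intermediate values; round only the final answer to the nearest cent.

$13,515.79

Uncapped assessed value = $2,368,200 × 0.41 = $970,962
Cap limit = $964,600 × 1.06 = $1,022,476
Taxable assessed value = min($970,962, $1,022,476) = $970,962 (cap does not bind)
Transit Authority: $970,962 × 0.00582 = $5,650.99884
City of Holloway: $970,962 × 0.00272 = $2,641.01664
Millbrook Township: $970,962 × 0.00538 = $5,223.77556
Total = $13,515.79104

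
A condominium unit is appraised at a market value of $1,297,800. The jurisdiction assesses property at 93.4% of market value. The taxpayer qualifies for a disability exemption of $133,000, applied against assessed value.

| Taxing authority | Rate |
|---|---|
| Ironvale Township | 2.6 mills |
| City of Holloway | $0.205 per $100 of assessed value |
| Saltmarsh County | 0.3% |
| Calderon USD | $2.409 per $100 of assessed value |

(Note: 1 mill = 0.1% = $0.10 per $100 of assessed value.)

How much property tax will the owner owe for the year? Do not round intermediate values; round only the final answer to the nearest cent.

$34,252.07

Assessed value = $1,297,800 × 0.934 = $1,212,145.2
Taxable value = $1,212,145.2 − $133,000 = $1,079,145.2
Ironvale Township: $1,079,145.2 × 0.0026 = $2,805.77752
City of Holloway: $1,079,145.2 × 0.00205 = $2,212.24766
Saltmarsh County: $1,079,145.2 × 0.003 = $3,237.4356
Calderon USD: $1,079,145.2 × 0.02409 = $25,996.607868
Total = $34,252.068648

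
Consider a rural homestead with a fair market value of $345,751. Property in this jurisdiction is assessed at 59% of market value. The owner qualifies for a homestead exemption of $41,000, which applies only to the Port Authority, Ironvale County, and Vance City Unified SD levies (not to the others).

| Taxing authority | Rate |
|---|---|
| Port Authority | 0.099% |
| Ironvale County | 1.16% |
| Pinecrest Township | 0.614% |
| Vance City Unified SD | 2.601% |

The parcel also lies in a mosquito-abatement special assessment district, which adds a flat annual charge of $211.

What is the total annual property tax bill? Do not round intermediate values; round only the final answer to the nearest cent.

Assessed value = $345,751 × 0.59 = $203,993.09
Port Authority: ($203,993.09 − $41,000) × 0.00099 = $162,993.09 × 0.00099 = $161.3631591
Ironvale County: ($203,993.09 − $41,000) × 0.0116 = $162,993.09 × 0.0116 = $1,890.719844
Pinecrest Township: $203,993.09 × 0.00614 = $1,252.5175726
Vance City Unified SD: ($203,993.09 − $41,000) × 0.02601 = $162,993.09 × 0.02601 = $4,239.4502709
Levies subtotal = $7,544.0508466
Total = $7,544.0508466 + $211 = $7,755.0508466

$7,755.05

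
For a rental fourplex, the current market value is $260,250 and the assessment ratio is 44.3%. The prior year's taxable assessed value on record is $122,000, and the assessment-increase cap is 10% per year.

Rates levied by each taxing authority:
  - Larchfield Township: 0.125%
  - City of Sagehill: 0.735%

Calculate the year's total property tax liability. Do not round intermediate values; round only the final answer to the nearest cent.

Uncapped assessed value = $260,250 × 0.443 = $115,290.75
Cap limit = $122,000 × 1.1 = $134,200
Taxable assessed value = min($115,290.75, $134,200) = $115,290.75 (cap does not bind)
Larchfield Township: $115,290.75 × 0.00125 = $144.1134375
City of Sagehill: $115,290.75 × 0.00735 = $847.3870125
Total = $991.50045

$991.50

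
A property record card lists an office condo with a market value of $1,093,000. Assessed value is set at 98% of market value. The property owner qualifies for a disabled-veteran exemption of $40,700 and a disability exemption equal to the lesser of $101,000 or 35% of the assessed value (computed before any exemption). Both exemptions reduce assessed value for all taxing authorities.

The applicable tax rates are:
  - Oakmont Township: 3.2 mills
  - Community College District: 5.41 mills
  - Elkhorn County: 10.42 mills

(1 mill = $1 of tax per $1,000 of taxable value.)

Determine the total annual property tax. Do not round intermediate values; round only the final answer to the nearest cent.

Assessed value = $1,093,000 × 0.98 = $1,071,140
Disability exemption = min($101,000, 35% × $1,071,140) = min($101,000, $374,899) = $101,000 (dollar cap binds)
Taxable value = $1,071,140 − $40,700 − $101,000 = $929,440
Oakmont Township: $929,440 × 0.0032 = $2,974.208
Community College District: $929,440 × 0.00541 = $5,028.2704
Elkhorn County: $929,440 × 0.01042 = $9,684.7648
Total = $17,687.2432

$17,687.24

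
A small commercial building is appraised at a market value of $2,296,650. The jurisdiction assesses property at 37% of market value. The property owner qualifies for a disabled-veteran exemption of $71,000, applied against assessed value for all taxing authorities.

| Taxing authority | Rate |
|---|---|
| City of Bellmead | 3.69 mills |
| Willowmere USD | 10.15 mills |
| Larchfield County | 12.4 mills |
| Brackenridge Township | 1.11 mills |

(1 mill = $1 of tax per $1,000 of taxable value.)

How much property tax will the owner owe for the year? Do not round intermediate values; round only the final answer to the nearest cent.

Assessed value = $2,296,650 × 0.37 = $849,760.5
Taxable value = $849,760.5 − $71,000 = $778,760.5
City of Bellmead: $778,760.5 × 0.00369 = $2,873.626245
Willowmere USD: $778,760.5 × 0.01015 = $7,904.419075
Larchfield County: $778,760.5 × 0.0124 = $9,656.6302
Brackenridge Township: $778,760.5 × 0.00111 = $864.424155
Total = $2,873.626245 + $7,904.419075 + $9,656.6302 + $864.424155 = $21,299.099675

$21,299.10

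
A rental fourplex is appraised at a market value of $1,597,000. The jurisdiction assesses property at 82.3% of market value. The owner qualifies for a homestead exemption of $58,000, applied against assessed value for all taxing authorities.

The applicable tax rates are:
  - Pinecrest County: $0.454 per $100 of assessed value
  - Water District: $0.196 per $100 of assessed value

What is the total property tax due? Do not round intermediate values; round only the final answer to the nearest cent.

$8,166.15

Assessed value = $1,597,000 × 0.823 = $1,314,331
Taxable value = $1,314,331 − $58,000 = $1,256,331
Pinecrest County: $1,256,331 × 0.00454 = $5,703.74274
Water District: $1,256,331 × 0.00196 = $2,462.40876
Total = $5,703.74274 + $2,462.40876 = $8,166.1515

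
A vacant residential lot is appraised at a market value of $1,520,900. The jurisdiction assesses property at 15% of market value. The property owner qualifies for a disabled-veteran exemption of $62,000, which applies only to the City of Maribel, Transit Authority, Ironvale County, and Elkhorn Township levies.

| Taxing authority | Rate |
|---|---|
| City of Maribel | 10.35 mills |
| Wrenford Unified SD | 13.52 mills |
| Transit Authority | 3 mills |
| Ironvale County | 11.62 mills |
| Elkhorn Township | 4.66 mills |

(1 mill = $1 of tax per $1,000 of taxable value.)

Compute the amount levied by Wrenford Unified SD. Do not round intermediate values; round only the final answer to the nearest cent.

$3,084.39

Assessed value = $1,520,900 × 0.15 = $228,135
Wrenford Unified SD taxable value = $228,135 (exemption does not apply)
Wrenford Unified SD levy = $228,135 × 0.01352 = $3,084.3852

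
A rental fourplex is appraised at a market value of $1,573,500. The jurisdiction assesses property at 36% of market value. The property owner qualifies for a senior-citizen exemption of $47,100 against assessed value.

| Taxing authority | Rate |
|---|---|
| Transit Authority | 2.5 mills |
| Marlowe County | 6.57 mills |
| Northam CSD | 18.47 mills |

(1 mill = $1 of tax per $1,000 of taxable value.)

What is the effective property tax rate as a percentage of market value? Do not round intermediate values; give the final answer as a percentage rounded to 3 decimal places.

0.909%

Assessed value = $1,573,500 × 0.36 = $566,460
Taxable value = $566,460 − $47,100 = $519,360
Transit Authority: $519,360 × 0.0025 = $1,298.4
Marlowe County: $519,360 × 0.00657 = $3,412.1952
Northam CSD: $519,360 × 0.01847 = $9,592.5792
Total tax = $14,303.1744
Effective rate = $14,303.1744 ÷ $1,573,500 = 0.909% of market value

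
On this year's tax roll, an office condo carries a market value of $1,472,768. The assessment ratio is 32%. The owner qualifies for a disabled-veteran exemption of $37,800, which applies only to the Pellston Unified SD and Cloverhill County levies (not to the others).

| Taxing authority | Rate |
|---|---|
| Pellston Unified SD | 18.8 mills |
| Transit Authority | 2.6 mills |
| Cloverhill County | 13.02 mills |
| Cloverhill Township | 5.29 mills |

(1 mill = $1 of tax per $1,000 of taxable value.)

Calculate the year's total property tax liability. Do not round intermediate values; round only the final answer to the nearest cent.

$17,511.96

Assessed value = $1,472,768 × 0.32 = $471,285.76
Pellston Unified SD: ($471,285.76 − $37,800) × 0.0188 = $433,485.76 × 0.0188 = $8,149.532288
Transit Authority: $471,285.76 × 0.0026 = $1,225.342976
Cloverhill County: ($471,285.76 − $37,800) × 0.01302 = $433,485.76 × 0.01302 = $5,643.9845952
Cloverhill Township: $471,285.76 × 0.00529 = $2,493.1016704
Total = $17,511.9615296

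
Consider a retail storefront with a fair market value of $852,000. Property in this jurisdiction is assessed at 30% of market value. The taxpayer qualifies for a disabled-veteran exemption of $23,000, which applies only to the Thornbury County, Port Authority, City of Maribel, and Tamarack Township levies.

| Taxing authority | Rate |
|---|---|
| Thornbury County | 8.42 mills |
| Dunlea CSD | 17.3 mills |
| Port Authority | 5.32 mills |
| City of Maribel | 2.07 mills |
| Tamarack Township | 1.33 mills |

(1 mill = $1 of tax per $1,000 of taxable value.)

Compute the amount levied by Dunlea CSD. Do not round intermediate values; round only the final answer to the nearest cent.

Assessed value = $852,000 × 0.3 = $255,600
Dunlea CSD taxable value = $255,600 (exemption does not apply)
Dunlea CSD levy = $255,600 × 0.0173 = $4,421.88

$4,421.88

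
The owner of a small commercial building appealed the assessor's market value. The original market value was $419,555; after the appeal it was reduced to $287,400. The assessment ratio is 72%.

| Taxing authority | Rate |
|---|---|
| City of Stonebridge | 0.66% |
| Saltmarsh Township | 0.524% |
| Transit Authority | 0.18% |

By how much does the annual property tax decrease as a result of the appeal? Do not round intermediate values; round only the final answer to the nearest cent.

Old assessed value = $419,555 × 0.72 = $302,079.6
New assessed value = $287,400 × 0.72 = $206,928
Combined rate = 0.0066 + 0.00524 + 0.0018 = 0.01364
Old tax = $302,079.6 × 0.01364 = $4,120.365744
New tax = $206,928 × 0.01364 = $2,822.49792
Reduction = $4,120.365744 − $2,822.49792 = $1,297.867824

$1,297.87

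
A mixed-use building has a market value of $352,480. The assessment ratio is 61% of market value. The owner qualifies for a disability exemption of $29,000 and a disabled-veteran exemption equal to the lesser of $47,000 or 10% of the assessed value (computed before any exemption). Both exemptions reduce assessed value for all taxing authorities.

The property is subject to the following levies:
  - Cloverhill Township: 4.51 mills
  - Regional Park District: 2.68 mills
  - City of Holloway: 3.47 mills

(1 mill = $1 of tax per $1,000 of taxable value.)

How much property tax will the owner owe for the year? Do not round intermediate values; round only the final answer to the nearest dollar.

$1,754

Assessed value = $352,480 × 0.61 = $215,012.8
Disabled-veteran exemption = min($47,000, 10% × $215,012.8) = min($47,000, $21,501.28) = $21,501.28 (percentage binds)
Taxable value = $215,012.8 − $29,000 − $21,501.28 = $164,511.52
Cloverhill Township: $164,511.52 × 0.00451 = $741.9469552
Regional Park District: $164,511.52 × 0.00268 = $440.8908736
City of Holloway: $164,511.52 × 0.00347 = $570.8549744
Total = $1,753.6928032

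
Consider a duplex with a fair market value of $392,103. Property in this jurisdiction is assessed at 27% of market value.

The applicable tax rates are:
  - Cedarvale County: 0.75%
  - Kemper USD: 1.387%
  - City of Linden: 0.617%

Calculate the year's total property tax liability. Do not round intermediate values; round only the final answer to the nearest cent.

$2,915.60

Assessed value = $392,103 × 0.27 = $105,867.81
Cedarvale County: $105,867.81 × 0.0075 = $794.008575
Kemper USD: $105,867.81 × 0.01387 = $1,468.3865247
City of Linden: $105,867.81 × 0.00617 = $653.2043877
Total = $794.008575 + $1,468.3865247 + $653.2043877 = $2,915.5994874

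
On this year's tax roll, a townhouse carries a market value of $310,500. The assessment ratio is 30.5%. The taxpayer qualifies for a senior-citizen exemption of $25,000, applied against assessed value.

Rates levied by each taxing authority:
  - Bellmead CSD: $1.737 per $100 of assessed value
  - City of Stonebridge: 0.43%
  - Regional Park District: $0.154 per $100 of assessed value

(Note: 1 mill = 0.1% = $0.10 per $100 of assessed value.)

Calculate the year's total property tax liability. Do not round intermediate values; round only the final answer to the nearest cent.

$1,617.80

Assessed value = $310,500 × 0.305 = $94,702.5
Taxable value = $94,702.5 − $25,000 = $69,702.5
Bellmead CSD: $69,702.5 × 0.01737 = $1,210.732425
City of Stonebridge: $69,702.5 × 0.0043 = $299.72075
Regional Park District: $69,702.5 × 0.00154 = $107.34185
Total = $1,617.795025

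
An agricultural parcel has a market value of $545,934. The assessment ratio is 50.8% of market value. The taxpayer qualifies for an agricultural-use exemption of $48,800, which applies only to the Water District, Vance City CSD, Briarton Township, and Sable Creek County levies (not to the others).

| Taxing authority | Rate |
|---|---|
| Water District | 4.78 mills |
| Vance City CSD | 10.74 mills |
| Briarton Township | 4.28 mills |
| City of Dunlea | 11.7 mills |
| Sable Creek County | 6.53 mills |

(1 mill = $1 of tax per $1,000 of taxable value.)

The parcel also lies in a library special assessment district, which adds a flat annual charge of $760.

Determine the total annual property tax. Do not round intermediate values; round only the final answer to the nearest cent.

Assessed value = $545,934 × 0.508 = $277,334.472
Water District: ($277,334.472 − $48,800) × 0.00478 = $228,534.472 × 0.00478 = $1,092.39477616
Vance City CSD: ($277,334.472 − $48,800) × 0.01074 = $228,534.472 × 0.01074 = $2,454.46022928
Briarton Township: ($277,334.472 − $48,800) × 0.00428 = $228,534.472 × 0.00428 = $978.12754016
City of Dunlea: $277,334.472 × 0.0117 = $3,244.8133224
Sable Creek County: ($277,334.472 − $48,800) × 0.00653 = $228,534.472 × 0.00653 = $1,492.33010216
Levies subtotal = $9,262.12597016
Total = $9,262.12597016 + $760 = $10,022.12597016

$10,022.13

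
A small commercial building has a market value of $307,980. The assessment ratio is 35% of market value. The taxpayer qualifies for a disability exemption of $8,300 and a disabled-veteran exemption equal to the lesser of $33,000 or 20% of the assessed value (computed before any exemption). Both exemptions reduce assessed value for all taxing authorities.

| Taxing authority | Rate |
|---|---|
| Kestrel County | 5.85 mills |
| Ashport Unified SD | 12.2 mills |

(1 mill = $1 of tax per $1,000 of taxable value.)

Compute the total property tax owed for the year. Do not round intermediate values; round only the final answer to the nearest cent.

$1,406.72

Assessed value = $307,980 × 0.35 = $107,793
Disabled-veteran exemption = min($33,000, 20% × $107,793) = min($33,000, $21,558.6) = $21,558.6 (percentage binds)
Taxable value = $107,793 − $8,300 − $21,558.6 = $77,934.4
Kestrel County: $77,934.4 × 0.00585 = $455.91624
Ashport Unified SD: $77,934.4 × 0.0122 = $950.79968
Total = $1,406.71592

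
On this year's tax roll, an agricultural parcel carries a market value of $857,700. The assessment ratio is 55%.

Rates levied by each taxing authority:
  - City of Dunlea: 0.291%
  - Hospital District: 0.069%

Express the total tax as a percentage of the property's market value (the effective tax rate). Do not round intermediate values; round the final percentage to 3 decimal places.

0.198%

Assessed value = $857,700 × 0.55 = $471,735
City of Dunlea: $471,735 × 0.00291 = $1,372.74885
Hospital District: $471,735 × 0.00069 = $325.49715
Total tax = $1,698.246
Effective rate = $1,698.246 ÷ $857,700 = 0.198% of market value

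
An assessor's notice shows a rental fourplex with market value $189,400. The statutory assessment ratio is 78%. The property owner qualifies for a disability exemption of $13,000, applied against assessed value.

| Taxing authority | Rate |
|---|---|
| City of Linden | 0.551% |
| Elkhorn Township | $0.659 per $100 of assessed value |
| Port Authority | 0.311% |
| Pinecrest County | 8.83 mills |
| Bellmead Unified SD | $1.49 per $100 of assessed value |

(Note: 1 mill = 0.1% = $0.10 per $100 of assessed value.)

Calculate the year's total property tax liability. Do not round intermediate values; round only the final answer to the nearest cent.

$5,246.46

Assessed value = $189,400 × 0.78 = $147,732
Taxable value = $147,732 − $13,000 = $134,732
City of Linden: $134,732 × 0.00551 = $742.37332
Elkhorn Township: $134,732 × 0.00659 = $887.88388
Port Authority: $134,732 × 0.00311 = $419.01652
Pinecrest County: $134,732 × 0.00883 = $1,189.68356
Bellmead Unified SD: $134,732 × 0.0149 = $2,007.5068
Total = $5,246.46408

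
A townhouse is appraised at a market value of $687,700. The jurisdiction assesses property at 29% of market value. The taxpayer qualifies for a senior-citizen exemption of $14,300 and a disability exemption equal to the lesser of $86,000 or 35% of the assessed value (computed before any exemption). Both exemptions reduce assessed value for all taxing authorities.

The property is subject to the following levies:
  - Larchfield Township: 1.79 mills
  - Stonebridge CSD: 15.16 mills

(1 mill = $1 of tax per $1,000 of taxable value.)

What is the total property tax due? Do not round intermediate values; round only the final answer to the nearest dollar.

$1,955

Assessed value = $687,700 × 0.29 = $199,433
Disability exemption = min($86,000, 35% × $199,433) = min($86,000, $69,801.55) = $69,801.55 (percentage binds)
Taxable value = $199,433 − $14,300 − $69,801.55 = $115,331.45
Larchfield Township: $115,331.45 × 0.00179 = $206.4432955
Stonebridge CSD: $115,331.45 × 0.01516 = $1,748.424782
Total = $1,954.8680775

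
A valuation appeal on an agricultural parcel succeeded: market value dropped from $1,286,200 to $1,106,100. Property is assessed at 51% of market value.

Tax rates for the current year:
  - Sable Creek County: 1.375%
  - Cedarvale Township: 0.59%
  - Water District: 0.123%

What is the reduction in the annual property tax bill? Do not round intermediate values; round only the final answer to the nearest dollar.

$1,918

Old assessed value = $1,286,200 × 0.51 = $655,962
New assessed value = $1,106,100 × 0.51 = $564,111
Combined rate = 0.01375 + 0.0059 + 0.00123 = 0.02088
Old tax = $655,962 × 0.02088 = $13,696.48656
New tax = $564,111 × 0.02088 = $11,778.63768
Reduction = $13,696.48656 − $11,778.63768 = $1,917.84888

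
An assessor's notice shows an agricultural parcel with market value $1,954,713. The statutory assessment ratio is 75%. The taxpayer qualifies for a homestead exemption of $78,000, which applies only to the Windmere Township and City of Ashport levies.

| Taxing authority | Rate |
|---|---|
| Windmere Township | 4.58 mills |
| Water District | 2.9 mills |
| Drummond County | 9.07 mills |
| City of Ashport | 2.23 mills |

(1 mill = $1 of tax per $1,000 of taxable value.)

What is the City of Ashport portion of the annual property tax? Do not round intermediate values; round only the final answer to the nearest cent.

$3,095.32

Assessed value = $1,954,713 × 0.75 = $1,466,034.75
City of Ashport taxable value = $1,466,034.75 − $78,000 = $1,388,034.75
City of Ashport levy = $1,388,034.75 × 0.00223 = $3,095.3174925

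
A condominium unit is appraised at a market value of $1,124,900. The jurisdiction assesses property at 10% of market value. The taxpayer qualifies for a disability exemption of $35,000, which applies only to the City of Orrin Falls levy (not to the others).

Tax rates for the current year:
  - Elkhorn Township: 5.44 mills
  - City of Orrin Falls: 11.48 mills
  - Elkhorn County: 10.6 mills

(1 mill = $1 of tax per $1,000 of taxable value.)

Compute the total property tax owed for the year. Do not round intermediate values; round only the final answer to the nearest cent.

Assessed value = $1,124,900 × 0.1 = $112,490
Elkhorn Township: $112,490 × 0.00544 = $611.9456
City of Orrin Falls: ($112,490 − $35,000) × 0.01148 = $77,490 × 0.01148 = $889.5852
Elkhorn County: $112,490 × 0.0106 = $1,192.394
Total = $2,693.9248

$2,693.92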